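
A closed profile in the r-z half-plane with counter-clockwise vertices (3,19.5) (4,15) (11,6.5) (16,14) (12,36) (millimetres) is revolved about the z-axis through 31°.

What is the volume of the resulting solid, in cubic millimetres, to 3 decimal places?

Profile (r,z), 5 vertices: (3,19.5) (4,15) (11,6.5) (16,14) (12,36)
edge 0: (3,19.5)→(4,15)  cross = 3·15 − 4·19.5 = -33.0000; (r_i+r_j)·cross = 7·-33.0000 = -231.0000
edge 1: (4,15)→(11,6.5)  cross = 4·6.5 − 11·15 = -139.0000; (r_i+r_j)·cross = 15·-139.0000 = -2085.0000
edge 2: (11,6.5)→(16,14)  cross = 11·14 − 16·6.5 = 50.0000; (r_i+r_j)·cross = 27·50.0000 = 1350.0000
edge 3: (16,14)→(12,36)  cross = 16·36 − 12·14 = 408.0000; (r_i+r_j)·cross = 28·408.0000 = 11424.0000
edge 4: (12,36)→(3,19.5)  cross = 12·19.5 − 3·36 = 126.0000; (r_i+r_j)·cross = 15·126.0000 = 1890.0000
Σcross = 412.0000 → A = |Σcross|/2 = 206.0000 mm²
Σ(r_i+r_j)·cross = 12348.0000 → first moment M = |Σ|/6 = 2058.0000
R_c = M/A = 2058.0000/206.0000 = 9.9903 mm
θ = 31° = 0.541052 rad
V = θ·R_c·A = 0.541052·9.9903·206.0000 = 1113.485 mm³

Volume = 1113.485 mm³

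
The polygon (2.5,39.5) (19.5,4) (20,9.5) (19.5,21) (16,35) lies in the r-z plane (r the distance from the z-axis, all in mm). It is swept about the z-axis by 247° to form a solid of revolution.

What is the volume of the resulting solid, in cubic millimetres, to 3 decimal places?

Profile (r,z), 5 vertices: (2.5,39.5) (19.5,4) (20,9.5) (19.5,21) (16,35)
edge 0: (2.5,39.5)→(19.5,4)  cross = 2.5·4 − 19.5·39.5 = -760.2500; (r_i+r_j)·cross = 22·-760.2500 = -16725.5000
edge 1: (19.5,4)→(20,9.5)  cross = 19.5·9.5 − 20·4 = 105.2500; (r_i+r_j)·cross = 39.5·105.2500 = 4157.3750
edge 2: (20,9.5)→(19.5,21)  cross = 20·21 − 19.5·9.5 = 234.7500; (r_i+r_j)·cross = 39.5·234.7500 = 9272.6250
edge 3: (19.5,21)→(16,35)  cross = 19.5·35 − 16·21 = 346.5000; (r_i+r_j)·cross = 35.5·346.5000 = 12300.7500
edge 4: (16,35)→(2.5,39.5)  cross = 16·39.5 − 2.5·35 = 544.5000; (r_i+r_j)·cross = 18.5·544.5000 = 10073.2500
Σcross = 470.7500 → A = |Σcross|/2 = 235.3750 mm²
Σ(r_i+r_j)·cross = 19078.5000 → first moment M = |Σ|/6 = 3179.7500
R_c = M/A = 3179.7500/235.3750 = 13.5093 mm
θ = 247° = 4.310963 rad
V = θ·R_c·A = 4.310963·13.5093·235.3750 = 13707.785 mm³

Volume = 13707.785 mm³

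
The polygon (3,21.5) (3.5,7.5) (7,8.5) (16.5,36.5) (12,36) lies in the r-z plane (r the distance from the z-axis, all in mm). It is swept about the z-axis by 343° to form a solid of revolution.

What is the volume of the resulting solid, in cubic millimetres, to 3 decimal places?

Volume = 8802.744 mm³

Profile (r,z), 5 vertices: (3,21.5) (3.5,7.5) (7,8.5) (16.5,36.5) (12,36)
edge 0: (3,21.5)→(3.5,7.5)  cross = 3·7.5 − 3.5·21.5 = -52.7500; (r_i+r_j)·cross = 6.5·-52.7500 = -342.8750
edge 1: (3.5,7.5)→(7,8.5)  cross = 3.5·8.5 − 7·7.5 = -22.7500; (r_i+r_j)·cross = 10.5·-22.7500 = -238.8750
edge 2: (7,8.5)→(16.5,36.5)  cross = 7·36.5 − 16.5·8.5 = 115.2500; (r_i+r_j)·cross = 23.5·115.2500 = 2708.3750
edge 3: (16.5,36.5)→(12,36)  cross = 16.5·36 − 12·36.5 = 156.0000; (r_i+r_j)·cross = 28.5·156.0000 = 4446.0000
edge 4: (12,36)→(3,21.5)  cross = 12·21.5 − 3·36 = 150.0000; (r_i+r_j)·cross = 15·150.0000 = 2250.0000
Σcross = 345.7500 → A = |Σcross|/2 = 172.8750 mm²
Σ(r_i+r_j)·cross = 8822.6250 → first moment M = |Σ|/6 = 1470.4375
R_c = M/A = 1470.4375/172.8750 = 8.5058 mm
θ = 343° = 5.986479 rad
V = θ·R_c·A = 5.986479·8.5058·172.8750 = 8802.744 mm³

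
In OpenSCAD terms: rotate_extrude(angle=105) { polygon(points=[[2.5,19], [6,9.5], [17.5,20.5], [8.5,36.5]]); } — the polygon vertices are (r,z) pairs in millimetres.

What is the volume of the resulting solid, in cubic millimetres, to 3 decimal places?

Profile (r,z), 4 vertices: (2.5,19) (6,9.5) (17.5,20.5) (8.5,36.5)
edge 0: (2.5,19)→(6,9.5)  cross = 2.5·9.5 − 6·19 = -90.2500; (r_i+r_j)·cross = 8.5·-90.2500 = -767.1250
edge 1: (6,9.5)→(17.5,20.5)  cross = 6·20.5 − 17.5·9.5 = -43.2500; (r_i+r_j)·cross = 23.5·-43.2500 = -1016.3750
edge 2: (17.5,20.5)→(8.5,36.5)  cross = 17.5·36.5 − 8.5·20.5 = 464.5000; (r_i+r_j)·cross = 26·464.5000 = 12077.0000
edge 3: (8.5,36.5)→(2.5,19)  cross = 8.5·19 − 2.5·36.5 = 70.2500; (r_i+r_j)·cross = 11·70.2500 = 772.7500
Σcross = 401.2500 → A = |Σcross|/2 = 200.6250 mm²
Σ(r_i+r_j)·cross = 11066.2500 → first moment M = |Σ|/6 = 1844.3750
R_c = M/A = 1844.3750/200.6250 = 9.1931 mm
θ = 105° = 1.832596 rad
V = θ·R_c·A = 1.832596·9.1931·200.6250 = 3379.994 mm³

Volume = 3379.994 mm³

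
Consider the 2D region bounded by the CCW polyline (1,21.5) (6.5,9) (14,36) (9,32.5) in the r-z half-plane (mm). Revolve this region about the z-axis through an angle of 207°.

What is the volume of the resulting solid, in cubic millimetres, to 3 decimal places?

Volume = 3526.349 mm³

Profile (r,z), 4 vertices: (1,21.5) (6.5,9) (14,36) (9,32.5)
edge 0: (1,21.5)→(6.5,9)  cross = 1·9 − 6.5·21.5 = -130.7500; (r_i+r_j)·cross = 7.5·-130.7500 = -980.6250
edge 1: (6.5,9)→(14,36)  cross = 6.5·36 − 14·9 = 108.0000; (r_i+r_j)·cross = 20.5·108.0000 = 2214.0000
edge 2: (14,36)→(9,32.5)  cross = 14·32.5 − 9·36 = 131.0000; (r_i+r_j)·cross = 23·131.0000 = 3013.0000
edge 3: (9,32.5)→(1,21.5)  cross = 9·21.5 − 1·32.5 = 161.0000; (r_i+r_j)·cross = 10·161.0000 = 1610.0000
Σcross = 269.2500 → A = |Σcross|/2 = 134.6250 mm²
Σ(r_i+r_j)·cross = 5856.3750 → first moment M = |Σ|/6 = 976.0625
R_c = M/A = 976.0625/134.6250 = 7.2502 mm
θ = 207° = 3.612832 rad
V = θ·R_c·A = 3.612832·7.2502·134.6250 = 3526.349 mm³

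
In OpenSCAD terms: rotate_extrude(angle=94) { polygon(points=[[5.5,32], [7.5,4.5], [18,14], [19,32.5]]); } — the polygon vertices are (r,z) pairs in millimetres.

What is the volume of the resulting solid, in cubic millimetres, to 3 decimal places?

Volume = 5505.168 mm³

Profile (r,z), 4 vertices: (5.5,32) (7.5,4.5) (18,14) (19,32.5)
edge 0: (5.5,32)→(7.5,4.5)  cross = 5.5·4.5 − 7.5·32 = -215.2500; (r_i+r_j)·cross = 13·-215.2500 = -2798.2500
edge 1: (7.5,4.5)→(18,14)  cross = 7.5·14 − 18·4.5 = 24.0000; (r_i+r_j)·cross = 25.5·24.0000 = 612.0000
edge 2: (18,14)→(19,32.5)  cross = 18·32.5 − 19·14 = 319.0000; (r_i+r_j)·cross = 37·319.0000 = 11803.0000
edge 3: (19,32.5)→(5.5,32)  cross = 19·32 − 5.5·32.5 = 429.2500; (r_i+r_j)·cross = 24.5·429.2500 = 10516.6250
Σcross = 557.0000 → A = |Σcross|/2 = 278.5000 mm²
Σ(r_i+r_j)·cross = 20133.3750 → first moment M = |Σ|/6 = 3355.5625
R_c = M/A = 3355.5625/278.5000 = 12.0487 mm
θ = 94° = 1.640609 rad
V = θ·R_c·A = 1.640609·12.0487·278.5000 = 5505.168 mm³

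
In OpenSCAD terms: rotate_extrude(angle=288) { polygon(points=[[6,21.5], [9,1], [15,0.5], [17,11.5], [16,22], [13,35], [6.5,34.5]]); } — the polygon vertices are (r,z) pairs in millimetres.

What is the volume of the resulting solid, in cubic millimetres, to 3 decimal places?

Volume = 16644.891 mm³

Profile (r,z), 7 vertices: (6,21.5) (9,1) (15,0.5) (17,11.5) (16,22) (13,35) (6.5,34.5)
edge 0: (6,21.5)→(9,1)  cross = 6·1 − 9·21.5 = -187.5000; (r_i+r_j)·cross = 15·-187.5000 = -2812.5000
edge 1: (9,1)→(15,0.5)  cross = 9·0.5 − 15·1 = -10.5000; (r_i+r_j)·cross = 24·-10.5000 = -252.0000
edge 2: (15,0.5)→(17,11.5)  cross = 15·11.5 − 17·0.5 = 164.0000; (r_i+r_j)·cross = 32·164.0000 = 5248.0000
edge 3: (17,11.5)→(16,22)  cross = 17·22 − 16·11.5 = 190.0000; (r_i+r_j)·cross = 33·190.0000 = 6270.0000
edge 4: (16,22)→(13,35)  cross = 16·35 − 13·22 = 274.0000; (r_i+r_j)·cross = 29·274.0000 = 7946.0000
edge 5: (13,35)→(6.5,34.5)  cross = 13·34.5 − 6.5·35 = 221.0000; (r_i+r_j)·cross = 19.5·221.0000 = 4309.5000
edge 6: (6.5,34.5)→(6,21.5)  cross = 6.5·21.5 − 6·34.5 = -67.2500; (r_i+r_j)·cross = 12.5·-67.2500 = -840.6250
Σcross = 583.7500 → A = |Σcross|/2 = 291.8750 mm²
Σ(r_i+r_j)·cross = 19868.3750 → first moment M = |Σ|/6 = 3311.3958
R_c = M/A = 3311.3958/291.8750 = 11.3453 mm
θ = 288° = 5.026548 rad
V = θ·R_c·A = 5.026548·11.3453·291.8750 = 16644.891 mm³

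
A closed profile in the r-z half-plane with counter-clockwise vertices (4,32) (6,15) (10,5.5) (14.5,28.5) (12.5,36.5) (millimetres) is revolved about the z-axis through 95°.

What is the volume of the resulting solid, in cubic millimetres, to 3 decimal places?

Profile (r,z), 5 vertices: (4,32) (6,15) (10,5.5) (14.5,28.5) (12.5,36.5)
edge 0: (4,32)→(6,15)  cross = 4·15 − 6·32 = -132.0000; (r_i+r_j)·cross = 10·-132.0000 = -1320.0000
edge 1: (6,15)→(10,5.5)  cross = 6·5.5 − 10·15 = -117.0000; (r_i+r_j)·cross = 16·-117.0000 = -1872.0000
edge 2: (10,5.5)→(14.5,28.5)  cross = 10·28.5 − 14.5·5.5 = 205.2500; (r_i+r_j)·cross = 24.5·205.2500 = 5028.6250
edge 3: (14.5,28.5)→(12.5,36.5)  cross = 14.5·36.5 − 12.5·28.5 = 173.0000; (r_i+r_j)·cross = 27·173.0000 = 4671.0000
edge 4: (12.5,36.5)→(4,32)  cross = 12.5·32 − 4·36.5 = 254.0000; (r_i+r_j)·cross = 16.5·254.0000 = 4191.0000
Σcross = 383.2500 → A = |Σcross|/2 = 191.6250 mm²
Σ(r_i+r_j)·cross = 10698.6250 → first moment M = |Σ|/6 = 1783.1042
R_c = M/A = 1783.1042/191.6250 = 9.3052 mm
θ = 95° = 1.658063 rad
V = θ·R_c·A = 1.658063·9.3052·191.6250 = 2956.499 mm³

Volume = 2956.499 mm³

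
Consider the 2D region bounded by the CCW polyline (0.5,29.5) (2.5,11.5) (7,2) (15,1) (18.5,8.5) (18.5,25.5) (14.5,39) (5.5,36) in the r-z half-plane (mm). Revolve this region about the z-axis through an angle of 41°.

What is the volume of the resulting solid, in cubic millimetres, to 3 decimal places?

Profile (r,z), 8 vertices: (0.5,29.5) (2.5,11.5) (7,2) (15,1) (18.5,8.5) (18.5,25.5) (14.5,39) (5.5,36)
edge 0: (0.5,29.5)→(2.5,11.5)  cross = 0.5·11.5 − 2.5·29.5 = -68.0000; (r_i+r_j)·cross = 3·-68.0000 = -204.0000
edge 1: (2.5,11.5)→(7,2)  cross = 2.5·2 − 7·11.5 = -75.5000; (r_i+r_j)·cross = 9.5·-75.5000 = -717.2500
edge 2: (7,2)→(15,1)  cross = 7·1 − 15·2 = -23.0000; (r_i+r_j)·cross = 22·-23.0000 = -506.0000
edge 3: (15,1)→(18.5,8.5)  cross = 15·8.5 − 18.5·1 = 109.0000; (r_i+r_j)·cross = 33.5·109.0000 = 3651.5000
edge 4: (18.5,8.5)→(18.5,25.5)  cross = 18.5·25.5 − 18.5·8.5 = 314.5000; (r_i+r_j)·cross = 37·314.5000 = 11636.5000
edge 5: (18.5,25.5)→(14.5,39)  cross = 18.5·39 − 14.5·25.5 = 351.7500; (r_i+r_j)·cross = 33·351.7500 = 11607.7500
edge 6: (14.5,39)→(5.5,36)  cross = 14.5·36 − 5.5·39 = 307.5000; (r_i+r_j)·cross = 20·307.5000 = 6150.0000
edge 7: (5.5,36)→(0.5,29.5)  cross = 5.5·29.5 − 0.5·36 = 144.2500; (r_i+r_j)·cross = 6·144.2500 = 865.5000
Σcross = 1060.5000 → A = |Σcross|/2 = 530.2500 mm²
Σ(r_i+r_j)·cross = 32484.0000 → first moment M = |Σ|/6 = 5414.0000
R_c = M/A = 5414.0000/530.2500 = 10.2103 mm
θ = 41° = 0.715585 rad
V = θ·R_c·A = 0.715585·10.2103·530.2500 = 3874.177 mm³

Volume = 3874.177 mm³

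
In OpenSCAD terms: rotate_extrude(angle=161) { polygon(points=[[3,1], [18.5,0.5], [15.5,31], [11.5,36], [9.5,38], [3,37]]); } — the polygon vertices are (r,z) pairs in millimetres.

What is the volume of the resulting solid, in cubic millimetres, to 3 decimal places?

Profile (r,z), 6 vertices: (3,1) (18.5,0.5) (15.5,31) (11.5,36) (9.5,38) (3,37)
edge 0: (3,1)→(18.5,0.5)  cross = 3·0.5 − 18.5·1 = -17.0000; (r_i+r_j)·cross = 21.5·-17.0000 = -365.5000
edge 1: (18.5,0.5)→(15.5,31)  cross = 18.5·31 − 15.5·0.5 = 565.7500; (r_i+r_j)·cross = 34·565.7500 = 19235.5000
edge 2: (15.5,31)→(11.5,36)  cross = 15.5·36 − 11.5·31 = 201.5000; (r_i+r_j)·cross = 27·201.5000 = 5440.5000
edge 3: (11.5,36)→(9.5,38)  cross = 11.5·38 − 9.5·36 = 95.0000; (r_i+r_j)·cross = 21·95.0000 = 1995.0000
edge 4: (9.5,38)→(3,37)  cross = 9.5·37 − 3·38 = 237.5000; (r_i+r_j)·cross = 12.5·237.5000 = 2968.7500
edge 5: (3,37)→(3,1)  cross = 3·1 − 3·37 = -108.0000; (r_i+r_j)·cross = 6·-108.0000 = -648.0000
Σcross = 974.7500 → A = |Σcross|/2 = 487.3750 mm²
Σ(r_i+r_j)·cross = 28626.2500 → first moment M = |Σ|/6 = 4771.0417
R_c = M/A = 4771.0417/487.3750 = 9.7893 mm
θ = 161° = 2.809980 rad
V = θ·R_c·A = 2.809980·9.7893·487.3750 = 13406.532 mm³

Volume = 13406.532 mm³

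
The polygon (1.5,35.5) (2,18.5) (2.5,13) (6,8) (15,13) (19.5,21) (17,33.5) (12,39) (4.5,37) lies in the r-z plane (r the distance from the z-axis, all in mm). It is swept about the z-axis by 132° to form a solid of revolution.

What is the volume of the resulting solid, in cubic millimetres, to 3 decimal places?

Volume = 9193.116 mm³

Profile (r,z), 9 vertices: (1.5,35.5) (2,18.5) (2.5,13) (6,8) (15,13) (19.5,21) (17,33.5) (12,39) (4.5,37)
edge 0: (1.5,35.5)→(2,18.5)  cross = 1.5·18.5 − 2·35.5 = -43.2500; (r_i+r_j)·cross = 3.5·-43.2500 = -151.3750
edge 1: (2,18.5)→(2.5,13)  cross = 2·13 − 2.5·18.5 = -20.2500; (r_i+r_j)·cross = 4.5·-20.2500 = -91.1250
edge 2: (2.5,13)→(6,8)  cross = 2.5·8 − 6·13 = -58.0000; (r_i+r_j)·cross = 8.5·-58.0000 = -493.0000
edge 3: (6,8)→(15,13)  cross = 6·13 − 15·8 = -42.0000; (r_i+r_j)·cross = 21·-42.0000 = -882.0000
edge 4: (15,13)→(19.5,21)  cross = 15·21 − 19.5·13 = 61.5000; (r_i+r_j)·cross = 34.5·61.5000 = 2121.7500
edge 5: (19.5,21)→(17,33.5)  cross = 19.5·33.5 − 17·21 = 296.2500; (r_i+r_j)·cross = 36.5·296.2500 = 10813.1250
edge 6: (17,33.5)→(12,39)  cross = 17·39 − 12·33.5 = 261.0000; (r_i+r_j)·cross = 29·261.0000 = 7569.0000
edge 7: (12,39)→(4.5,37)  cross = 12·37 − 4.5·39 = 268.5000; (r_i+r_j)·cross = 16.5·268.5000 = 4430.2500
edge 8: (4.5,37)→(1.5,35.5)  cross = 4.5·35.5 − 1.5·37 = 104.2500; (r_i+r_j)·cross = 6·104.2500 = 625.5000
Σcross = 828.0000 → A = |Σcross|/2 = 414.0000 mm²
Σ(r_i+r_j)·cross = 23942.1250 → first moment M = |Σ|/6 = 3990.3542
R_c = M/A = 3990.3542/414.0000 = 9.6385 mm
θ = 132° = 2.303835 rad
V = θ·R_c·A = 2.303835·9.6385·414.0000 = 9193.116 mm³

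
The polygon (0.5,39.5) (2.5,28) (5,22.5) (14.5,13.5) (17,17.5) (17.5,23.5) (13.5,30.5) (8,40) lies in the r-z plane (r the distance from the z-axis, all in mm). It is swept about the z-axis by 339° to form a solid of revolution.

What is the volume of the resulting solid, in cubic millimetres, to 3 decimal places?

Profile (r,z), 8 vertices: (0.5,39.5) (2.5,28) (5,22.5) (14.5,13.5) (17,17.5) (17.5,23.5) (13.5,30.5) (8,40)
edge 0: (0.5,39.5)→(2.5,28)  cross = 0.5·28 − 2.5·39.5 = -84.7500; (r_i+r_j)·cross = 3·-84.7500 = -254.2500
edge 1: (2.5,28)→(5,22.5)  cross = 2.5·22.5 − 5·28 = -83.7500; (r_i+r_j)·cross = 7.5·-83.7500 = -628.1250
edge 2: (5,22.5)→(14.5,13.5)  cross = 5·13.5 − 14.5·22.5 = -258.7500; (r_i+r_j)·cross = 19.5·-258.7500 = -5045.6250
edge 3: (14.5,13.5)→(17,17.5)  cross = 14.5·17.5 − 17·13.5 = 24.2500; (r_i+r_j)·cross = 31.5·24.2500 = 763.8750
edge 4: (17,17.5)→(17.5,23.5)  cross = 17·23.5 − 17.5·17.5 = 93.2500; (r_i+r_j)·cross = 34.5·93.2500 = 3217.1250
edge 5: (17.5,23.5)→(13.5,30.5)  cross = 17.5·30.5 − 13.5·23.5 = 216.5000; (r_i+r_j)·cross = 31·216.5000 = 6711.5000
edge 6: (13.5,30.5)→(8,40)  cross = 13.5·40 − 8·30.5 = 296.0000; (r_i+r_j)·cross = 21.5·296.0000 = 6364.0000
edge 7: (8,40)→(0.5,39.5)  cross = 8·39.5 − 0.5·40 = 296.0000; (r_i+r_j)·cross = 8.5·296.0000 = 2516.0000
Σcross = 498.7500 → A = |Σcross|/2 = 249.3750 mm²
Σ(r_i+r_j)·cross = 13644.5000 → first moment M = |Σ|/6 = 2274.0833
R_c = M/A = 2274.0833/249.3750 = 9.1191 mm
θ = 339° = 5.916666 rad
V = θ·R_c·A = 5.916666·9.1191·249.3750 = 13454.992 mm³

Volume = 13454.992 mm³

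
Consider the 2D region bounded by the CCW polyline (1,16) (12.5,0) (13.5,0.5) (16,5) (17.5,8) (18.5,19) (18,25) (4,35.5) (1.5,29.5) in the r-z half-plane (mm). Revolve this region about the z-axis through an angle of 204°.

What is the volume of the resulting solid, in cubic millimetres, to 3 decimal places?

Profile (r,z), 9 vertices: (1,16) (12.5,0) (13.5,0.5) (16,5) (17.5,8) (18.5,19) (18,25) (4,35.5) (1.5,29.5)
edge 0: (1,16)→(12.5,0)  cross = 1·0 − 12.5·16 = -200.0000; (r_i+r_j)·cross = 13.5·-200.0000 = -2700.0000
edge 1: (12.5,0)→(13.5,0.5)  cross = 12.5·0.5 − 13.5·0 = 6.2500; (r_i+r_j)·cross = 26·6.2500 = 162.5000
edge 2: (13.5,0.5)→(16,5)  cross = 13.5·5 − 16·0.5 = 59.5000; (r_i+r_j)·cross = 29.5·59.5000 = 1755.2500
edge 3: (16,5)→(17.5,8)  cross = 16·8 − 17.5·5 = 40.5000; (r_i+r_j)·cross = 33.5·40.5000 = 1356.7500
edge 4: (17.5,8)→(18.5,19)  cross = 17.5·19 − 18.5·8 = 184.5000; (r_i+r_j)·cross = 36·184.5000 = 6642.0000
edge 5: (18.5,19)→(18,25)  cross = 18.5·25 − 18·19 = 120.5000; (r_i+r_j)·cross = 36.5·120.5000 = 4398.2500
edge 6: (18,25)→(4,35.5)  cross = 18·35.5 − 4·25 = 539.0000; (r_i+r_j)·cross = 22·539.0000 = 11858.0000
edge 7: (4,35.5)→(1.5,29.5)  cross = 4·29.5 − 1.5·35.5 = 64.7500; (r_i+r_j)·cross = 5.5·64.7500 = 356.1250
edge 8: (1.5,29.5)→(1,16)  cross = 1.5·16 − 1·29.5 = -5.5000; (r_i+r_j)·cross = 2.5·-5.5000 = -13.7500
Σcross = 809.5000 → A = |Σcross|/2 = 404.7500 mm²
Σ(r_i+r_j)·cross = 23815.1250 → first moment M = |Σ|/6 = 3969.1875
R_c = M/A = 3969.1875/404.7500 = 9.8065 mm
θ = 204° = 3.560472 rad
V = θ·R_c·A = 3.560472·9.8065·404.7500 = 14132.180 mm³

Volume = 14132.180 mm³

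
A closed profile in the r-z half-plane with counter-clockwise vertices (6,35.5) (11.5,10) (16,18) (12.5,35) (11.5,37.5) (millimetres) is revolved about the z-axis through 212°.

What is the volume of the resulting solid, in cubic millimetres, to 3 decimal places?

Profile (r,z), 5 vertices: (6,35.5) (11.5,10) (16,18) (12.5,35) (11.5,37.5)
edge 0: (6,35.5)→(11.5,10)  cross = 6·10 − 11.5·35.5 = -348.2500; (r_i+r_j)·cross = 17.5·-348.2500 = -6094.3750
edge 1: (11.5,10)→(16,18)  cross = 11.5·18 − 16·10 = 47.0000; (r_i+r_j)·cross = 27.5·47.0000 = 1292.5000
edge 2: (16,18)→(12.5,35)  cross = 16·35 − 12.5·18 = 335.0000; (r_i+r_j)·cross = 28.5·335.0000 = 9547.5000
edge 3: (12.5,35)→(11.5,37.5)  cross = 12.5·37.5 − 11.5·35 = 66.2500; (r_i+r_j)·cross = 24·66.2500 = 1590.0000
edge 4: (11.5,37.5)→(6,35.5)  cross = 11.5·35.5 − 6·37.5 = 183.2500; (r_i+r_j)·cross = 17.5·183.2500 = 3206.8750
Σcross = 283.2500 → A = |Σcross|/2 = 141.6250 mm²
Σ(r_i+r_j)·cross = 9542.5000 → first moment M = |Σ|/6 = 1590.4167
R_c = M/A = 1590.4167/141.6250 = 11.2298 mm
θ = 212° = 3.700098 rad
V = θ·R_c·A = 3.700098·11.2298·141.6250 = 5884.698 mm³

Volume = 5884.698 mm³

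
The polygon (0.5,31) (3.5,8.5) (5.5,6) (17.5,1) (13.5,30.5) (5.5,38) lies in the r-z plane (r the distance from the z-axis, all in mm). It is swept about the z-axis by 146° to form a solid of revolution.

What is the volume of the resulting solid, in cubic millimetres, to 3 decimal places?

Volume = 8773.917 mm³

Profile (r,z), 6 vertices: (0.5,31) (3.5,8.5) (5.5,6) (17.5,1) (13.5,30.5) (5.5,38)
edge 0: (0.5,31)→(3.5,8.5)  cross = 0.5·8.5 − 3.5·31 = -104.2500; (r_i+r_j)·cross = 4·-104.2500 = -417.0000
edge 1: (3.5,8.5)→(5.5,6)  cross = 3.5·6 − 5.5·8.5 = -25.7500; (r_i+r_j)·cross = 9·-25.7500 = -231.7500
edge 2: (5.5,6)→(17.5,1)  cross = 5.5·1 − 17.5·6 = -99.5000; (r_i+r_j)·cross = 23·-99.5000 = -2288.5000
edge 3: (17.5,1)→(13.5,30.5)  cross = 17.5·30.5 − 13.5·1 = 520.2500; (r_i+r_j)·cross = 31·520.2500 = 16127.7500
edge 4: (13.5,30.5)→(5.5,38)  cross = 13.5·38 − 5.5·30.5 = 345.2500; (r_i+r_j)·cross = 19·345.2500 = 6559.7500
edge 5: (5.5,38)→(0.5,31)  cross = 5.5·31 − 0.5·38 = 151.5000; (r_i+r_j)·cross = 6·151.5000 = 909.0000
Σcross = 787.5000 → A = |Σcross|/2 = 393.7500 mm²
Σ(r_i+r_j)·cross = 20659.2500 → first moment M = |Σ|/6 = 3443.2083
R_c = M/A = 3443.2083/393.7500 = 8.7447 mm
θ = 146° = 2.548181 rad
V = θ·R_c·A = 2.548181·8.7447·393.7500 = 8773.917 mm³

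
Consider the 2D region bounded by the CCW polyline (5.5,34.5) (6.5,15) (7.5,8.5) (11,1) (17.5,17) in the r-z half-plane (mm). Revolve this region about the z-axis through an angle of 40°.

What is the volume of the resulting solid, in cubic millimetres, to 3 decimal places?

Profile (r,z), 5 vertices: (5.5,34.5) (6.5,15) (7.5,8.5) (11,1) (17.5,17)
edge 0: (5.5,34.5)→(6.5,15)  cross = 5.5·15 − 6.5·34.5 = -141.7500; (r_i+r_j)·cross = 12·-141.7500 = -1701.0000
edge 1: (6.5,15)→(7.5,8.5)  cross = 6.5·8.5 − 7.5·15 = -57.2500; (r_i+r_j)·cross = 14·-57.2500 = -801.5000
edge 2: (7.5,8.5)→(11,1)  cross = 7.5·1 − 11·8.5 = -86.0000; (r_i+r_j)·cross = 18.5·-86.0000 = -1591.0000
edge 3: (11,1)→(17.5,17)  cross = 11·17 − 17.5·1 = 169.5000; (r_i+r_j)·cross = 28.5·169.5000 = 4830.7500
edge 4: (17.5,17)→(5.5,34.5)  cross = 17.5·34.5 − 5.5·17 = 510.2500; (r_i+r_j)·cross = 23·510.2500 = 11735.7500
Σcross = 394.7500 → A = |Σcross|/2 = 197.3750 mm²
Σ(r_i+r_j)·cross = 12473.0000 → first moment M = |Σ|/6 = 2078.8333
R_c = M/A = 2078.8333/197.3750 = 10.5324 mm
θ = 40° = 0.698132 rad
V = θ·R_c·A = 0.698132·10.5324·197.3750 = 1451.299 mm³

Volume = 1451.299 mm³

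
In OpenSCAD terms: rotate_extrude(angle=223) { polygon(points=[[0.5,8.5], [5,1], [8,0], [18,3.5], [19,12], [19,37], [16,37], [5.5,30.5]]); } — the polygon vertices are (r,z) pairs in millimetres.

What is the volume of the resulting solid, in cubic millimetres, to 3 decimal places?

Profile (r,z), 8 vertices: (0.5,8.5) (5,1) (8,0) (18,3.5) (19,12) (19,37) (16,37) (5.5,30.5)
edge 0: (0.5,8.5)→(5,1)  cross = 0.5·1 − 5·8.5 = -42.0000; (r_i+r_j)·cross = 5.5·-42.0000 = -231.0000
edge 1: (5,1)→(8,0)  cross = 5·0 − 8·1 = -8.0000; (r_i+r_j)·cross = 13·-8.0000 = -104.0000
edge 2: (8,0)→(18,3.5)  cross = 8·3.5 − 18·0 = 28.0000; (r_i+r_j)·cross = 26·28.0000 = 728.0000
edge 3: (18,3.5)→(19,12)  cross = 18·12 − 19·3.5 = 149.5000; (r_i+r_j)·cross = 37·149.5000 = 5531.5000
edge 4: (19,12)→(19,37)  cross = 19·37 − 19·12 = 475.0000; (r_i+r_j)·cross = 38·475.0000 = 18050.0000
edge 5: (19,37)→(16,37)  cross = 19·37 − 16·37 = 111.0000; (r_i+r_j)·cross = 35·111.0000 = 3885.0000
edge 6: (16,37)→(5.5,30.5)  cross = 16·30.5 − 5.5·37 = 284.5000; (r_i+r_j)·cross = 21.5·284.5000 = 6116.7500
edge 7: (5.5,30.5)→(0.5,8.5)  cross = 5.5·8.5 − 0.5·30.5 = 31.5000; (r_i+r_j)·cross = 6·31.5000 = 189.0000
Σcross = 1029.5000 → A = |Σcross|/2 = 514.7500 mm²
Σ(r_i+r_j)·cross = 34165.2500 → first moment M = |Σ|/6 = 5694.2083
R_c = M/A = 5694.2083/514.7500 = 11.0621 mm
θ = 223° = 3.892084 rad
V = θ·R_c·A = 3.892084·11.0621·514.7500 = 22162.338 mm³

Volume = 22162.338 mm³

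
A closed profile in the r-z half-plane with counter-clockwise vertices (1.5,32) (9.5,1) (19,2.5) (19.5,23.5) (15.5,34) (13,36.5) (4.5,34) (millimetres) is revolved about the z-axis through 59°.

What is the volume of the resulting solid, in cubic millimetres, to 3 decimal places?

Volume = 5410.105 mm³

Profile (r,z), 7 vertices: (1.5,32) (9.5,1) (19,2.5) (19.5,23.5) (15.5,34) (13,36.5) (4.5,34)
edge 0: (1.5,32)→(9.5,1)  cross = 1.5·1 − 9.5·32 = -302.5000; (r_i+r_j)·cross = 11·-302.5000 = -3327.5000
edge 1: (9.5,1)→(19,2.5)  cross = 9.5·2.5 − 19·1 = 4.7500; (r_i+r_j)·cross = 28.5·4.7500 = 135.3750
edge 2: (19,2.5)→(19.5,23.5)  cross = 19·23.5 − 19.5·2.5 = 397.7500; (r_i+r_j)·cross = 38.5·397.7500 = 15313.3750
edge 3: (19.5,23.5)→(15.5,34)  cross = 19.5·34 − 15.5·23.5 = 298.7500; (r_i+r_j)·cross = 35·298.7500 = 10456.2500
edge 4: (15.5,34)→(13,36.5)  cross = 15.5·36.5 − 13·34 = 123.7500; (r_i+r_j)·cross = 28.5·123.7500 = 3526.8750
edge 5: (13,36.5)→(4.5,34)  cross = 13·34 − 4.5·36.5 = 277.7500; (r_i+r_j)·cross = 17.5·277.7500 = 4860.6250
edge 6: (4.5,34)→(1.5,32)  cross = 4.5·32 − 1.5·34 = 93.0000; (r_i+r_j)·cross = 6·93.0000 = 558.0000
Σcross = 893.2500 → A = |Σcross|/2 = 446.6250 mm²
Σ(r_i+r_j)·cross = 31523.0000 → first moment M = |Σ|/6 = 5253.8333
R_c = M/A = 5253.8333/446.6250 = 11.7634 mm
θ = 59° = 1.029744 rad
V = θ·R_c·A = 1.029744·11.7634·446.6250 = 5410.105 mm³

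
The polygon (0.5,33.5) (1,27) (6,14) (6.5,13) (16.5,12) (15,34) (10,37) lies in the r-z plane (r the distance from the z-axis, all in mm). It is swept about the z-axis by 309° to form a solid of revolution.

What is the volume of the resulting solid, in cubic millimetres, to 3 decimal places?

Volume = 14679.705 mm³

Profile (r,z), 7 vertices: (0.5,33.5) (1,27) (6,14) (6.5,13) (16.5,12) (15,34) (10,37)
edge 0: (0.5,33.5)→(1,27)  cross = 0.5·27 − 1·33.5 = -20.0000; (r_i+r_j)·cross = 1.5·-20.0000 = -30.0000
edge 1: (1,27)→(6,14)  cross = 1·14 − 6·27 = -148.0000; (r_i+r_j)·cross = 7·-148.0000 = -1036.0000
edge 2: (6,14)→(6.5,13)  cross = 6·13 − 6.5·14 = -13.0000; (r_i+r_j)·cross = 12.5·-13.0000 = -162.5000
edge 3: (6.5,13)→(16.5,12)  cross = 6.5·12 − 16.5·13 = -136.5000; (r_i+r_j)·cross = 23·-136.5000 = -3139.5000
edge 4: (16.5,12)→(15,34)  cross = 16.5·34 − 15·12 = 381.0000; (r_i+r_j)·cross = 31.5·381.0000 = 12001.5000
edge 5: (15,34)→(10,37)  cross = 15·37 − 10·34 = 215.0000; (r_i+r_j)·cross = 25·215.0000 = 5375.0000
edge 6: (10,37)→(0.5,33.5)  cross = 10·33.5 − 0.5·37 = 316.5000; (r_i+r_j)·cross = 10.5·316.5000 = 3323.2500
Σcross = 595.0000 → A = |Σcross|/2 = 297.5000 mm²
Σ(r_i+r_j)·cross = 16331.7500 → first moment M = |Σ|/6 = 2721.9583
R_c = M/A = 2721.9583/297.5000 = 9.1494 mm
θ = 309° = 5.393067 rad
V = θ·R_c·A = 5.393067·9.1494·297.5000 = 14679.705 mm³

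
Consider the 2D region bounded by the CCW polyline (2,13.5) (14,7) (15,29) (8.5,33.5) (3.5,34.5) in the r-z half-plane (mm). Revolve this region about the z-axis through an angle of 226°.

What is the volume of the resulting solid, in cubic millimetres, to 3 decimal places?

Profile (r,z), 5 vertices: (2,13.5) (14,7) (15,29) (8.5,33.5) (3.5,34.5)
edge 0: (2,13.5)→(14,7)  cross = 2·7 − 14·13.5 = -175.0000; (r_i+r_j)·cross = 16·-175.0000 = -2800.0000
edge 1: (14,7)→(15,29)  cross = 14·29 − 15·7 = 301.0000; (r_i+r_j)·cross = 29·301.0000 = 8729.0000
edge 2: (15,29)→(8.5,33.5)  cross = 15·33.5 − 8.5·29 = 256.0000; (r_i+r_j)·cross = 23.5·256.0000 = 6016.0000
edge 3: (8.5,33.5)→(3.5,34.5)  cross = 8.5·34.5 − 3.5·33.5 = 176.0000; (r_i+r_j)·cross = 12·176.0000 = 2112.0000
edge 4: (3.5,34.5)→(2,13.5)  cross = 3.5·13.5 − 2·34.5 = -21.7500; (r_i+r_j)·cross = 5.5·-21.7500 = -119.6250
Σcross = 536.2500 → A = |Σcross|/2 = 268.1250 mm²
Σ(r_i+r_j)·cross = 13937.3750 → first moment M = |Σ|/6 = 2322.8958
R_c = M/A = 2322.8958/268.1250 = 8.6635 mm
θ = 226° = 3.944444 rad
V = θ·R_c·A = 3.944444·8.6635·268.1250 = 9162.533 mm³

Volume = 9162.533 mm³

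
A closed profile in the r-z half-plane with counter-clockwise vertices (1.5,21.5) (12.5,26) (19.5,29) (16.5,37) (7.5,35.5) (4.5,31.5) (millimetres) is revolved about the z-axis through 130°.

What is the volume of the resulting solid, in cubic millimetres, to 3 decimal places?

Profile (r,z), 6 vertices: (1.5,21.5) (12.5,26) (19.5,29) (16.5,37) (7.5,35.5) (4.5,31.5)
edge 0: (1.5,21.5)→(12.5,26)  cross = 1.5·26 − 12.5·21.5 = -229.7500; (r_i+r_j)·cross = 14·-229.7500 = -3216.5000
edge 1: (12.5,26)→(19.5,29)  cross = 12.5·29 − 19.5·26 = -144.5000; (r_i+r_j)·cross = 32·-144.5000 = -4624.0000
edge 2: (19.5,29)→(16.5,37)  cross = 19.5·37 − 16.5·29 = 243.0000; (r_i+r_j)·cross = 36·243.0000 = 8748.0000
edge 3: (16.5,37)→(7.5,35.5)  cross = 16.5·35.5 − 7.5·37 = 308.2500; (r_i+r_j)·cross = 24·308.2500 = 7398.0000
edge 4: (7.5,35.5)→(4.5,31.5)  cross = 7.5·31.5 − 4.5·35.5 = 76.5000; (r_i+r_j)·cross = 12·76.5000 = 918.0000
edge 5: (4.5,31.5)→(1.5,21.5)  cross = 4.5·21.5 − 1.5·31.5 = 49.5000; (r_i+r_j)·cross = 6·49.5000 = 297.0000
Σcross = 303.0000 → A = |Σcross|/2 = 151.5000 mm²
Σ(r_i+r_j)·cross = 9520.5000 → first moment M = |Σ|/6 = 1586.7500
R_c = M/A = 1586.7500/151.5000 = 10.4736 mm
θ = 130° = 2.268928 rad
V = θ·R_c·A = 2.268928·10.4736·151.5000 = 3600.222 mm³

Volume = 3600.222 mm³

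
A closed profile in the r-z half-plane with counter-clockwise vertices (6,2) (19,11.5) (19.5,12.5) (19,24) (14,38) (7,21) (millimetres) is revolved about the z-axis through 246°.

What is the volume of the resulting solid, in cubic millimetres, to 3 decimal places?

Profile (r,z), 6 vertices: (6,2) (19,11.5) (19.5,12.5) (19,24) (14,38) (7,21)
edge 0: (6,2)→(19,11.5)  cross = 6·11.5 − 19·2 = 31.0000; (r_i+r_j)·cross = 25·31.0000 = 775.0000
edge 1: (19,11.5)→(19.5,12.5)  cross = 19·12.5 − 19.5·11.5 = 13.2500; (r_i+r_j)·cross = 38.5·13.2500 = 510.1250
edge 2: (19.5,12.5)→(19,24)  cross = 19.5·24 − 19·12.5 = 230.5000; (r_i+r_j)·cross = 38.5·230.5000 = 8874.2500
edge 3: (19,24)→(14,38)  cross = 19·38 − 14·24 = 386.0000; (r_i+r_j)·cross = 33·386.0000 = 12738.0000
edge 4: (14,38)→(7,21)  cross = 14·21 − 7·38 = 28.0000; (r_i+r_j)·cross = 21·28.0000 = 588.0000
edge 5: (7,21)→(6,2)  cross = 7·2 − 6·21 = -112.0000; (r_i+r_j)·cross = 13·-112.0000 = -1456.0000
Σcross = 576.7500 → A = |Σcross|/2 = 288.3750 mm²
Σ(r_i+r_j)·cross = 22029.3750 → first moment M = |Σ|/6 = 3671.5625
R_c = M/A = 3671.5625/288.3750 = 12.7319 mm
θ = 246° = 4.293510 rad
V = θ·R_c·A = 4.293510·12.7319·288.3750 = 15763.890 mm³

Volume = 15763.890 mm³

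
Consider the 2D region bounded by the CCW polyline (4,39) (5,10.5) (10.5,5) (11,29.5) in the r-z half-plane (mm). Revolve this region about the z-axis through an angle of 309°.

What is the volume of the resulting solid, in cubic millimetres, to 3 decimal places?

Volume = 6690.774 mm³

Profile (r,z), 4 vertices: (4,39) (5,10.5) (10.5,5) (11,29.5)
edge 0: (4,39)→(5,10.5)  cross = 4·10.5 − 5·39 = -153.0000; (r_i+r_j)·cross = 9·-153.0000 = -1377.0000
edge 1: (5,10.5)→(10.5,5)  cross = 5·5 − 10.5·10.5 = -85.2500; (r_i+r_j)·cross = 15.5·-85.2500 = -1321.3750
edge 2: (10.5,5)→(11,29.5)  cross = 10.5·29.5 − 11·5 = 254.7500; (r_i+r_j)·cross = 21.5·254.7500 = 5477.1250
edge 3: (11,29.5)→(4,39)  cross = 11·39 − 4·29.5 = 311.0000; (r_i+r_j)·cross = 15·311.0000 = 4665.0000
Σcross = 327.5000 → A = |Σcross|/2 = 163.7500 mm²
Σ(r_i+r_j)·cross = 7443.7500 → first moment M = |Σ|/6 = 1240.6250
R_c = M/A = 1240.6250/163.7500 = 7.5763 mm
θ = 309° = 5.393067 rad
V = θ·R_c·A = 5.393067·7.5763·163.7500 = 6690.774 mm³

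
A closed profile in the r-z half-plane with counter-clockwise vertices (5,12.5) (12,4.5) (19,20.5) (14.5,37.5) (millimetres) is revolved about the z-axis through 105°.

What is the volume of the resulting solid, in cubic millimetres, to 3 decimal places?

Volume = 5069.265 mm³

Profile (r,z), 4 vertices: (5,12.5) (12,4.5) (19,20.5) (14.5,37.5)
edge 0: (5,12.5)→(12,4.5)  cross = 5·4.5 − 12·12.5 = -127.5000; (r_i+r_j)·cross = 17·-127.5000 = -2167.5000
edge 1: (12,4.5)→(19,20.5)  cross = 12·20.5 − 19·4.5 = 160.5000; (r_i+r_j)·cross = 31·160.5000 = 4975.5000
edge 2: (19,20.5)→(14.5,37.5)  cross = 19·37.5 − 14.5·20.5 = 415.2500; (r_i+r_j)·cross = 33.5·415.2500 = 13910.8750
edge 3: (14.5,37.5)→(5,12.5)  cross = 14.5·12.5 − 5·37.5 = -6.2500; (r_i+r_j)·cross = 19.5·-6.2500 = -121.8750
Σcross = 442.0000 → A = |Σcross|/2 = 221.0000 mm²
Σ(r_i+r_j)·cross = 16597.0000 → first moment M = |Σ|/6 = 2766.1667
R_c = M/A = 2766.1667/221.0000 = 12.5166 mm
θ = 105° = 1.832596 rad
V = θ·R_c·A = 1.832596·12.5166·221.0000 = 5069.265 mm³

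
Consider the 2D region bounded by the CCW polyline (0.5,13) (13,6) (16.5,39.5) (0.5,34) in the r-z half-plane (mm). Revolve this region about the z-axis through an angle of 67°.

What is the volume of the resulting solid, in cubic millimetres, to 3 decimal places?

Profile (r,z), 4 vertices: (0.5,13) (13,6) (16.5,39.5) (0.5,34)
edge 0: (0.5,13)→(13,6)  cross = 0.5·6 − 13·13 = -166.0000; (r_i+r_j)·cross = 13.5·-166.0000 = -2241.0000
edge 1: (13,6)→(16.5,39.5)  cross = 13·39.5 − 16.5·6 = 414.5000; (r_i+r_j)·cross = 29.5·414.5000 = 12227.7500
edge 2: (16.5,39.5)→(0.5,34)  cross = 16.5·34 − 0.5·39.5 = 541.2500; (r_i+r_j)·cross = 17·541.2500 = 9201.2500
edge 3: (0.5,34)→(0.5,13)  cross = 0.5·13 − 0.5·34 = -10.5000; (r_i+r_j)·cross = 1·-10.5000 = -10.5000
Σcross = 779.2500 → A = |Σcross|/2 = 389.6250 mm²
Σ(r_i+r_j)·cross = 19177.5000 → first moment M = |Σ|/6 = 3196.2500
R_c = M/A = 3196.2500/389.6250 = 8.2034 mm
θ = 67° = 1.169371 rad
V = θ·R_c·A = 1.169371·8.2034·389.6250 = 3737.601 mm³

Volume = 3737.601 mm³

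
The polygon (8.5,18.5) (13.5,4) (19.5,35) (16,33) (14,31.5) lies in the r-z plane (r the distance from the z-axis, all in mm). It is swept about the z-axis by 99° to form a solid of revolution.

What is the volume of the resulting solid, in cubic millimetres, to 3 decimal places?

Profile (r,z), 5 vertices: (8.5,18.5) (13.5,4) (19.5,35) (16,33) (14,31.5)
edge 0: (8.5,18.5)→(13.5,4)  cross = 8.5·4 − 13.5·18.5 = -215.7500; (r_i+r_j)·cross = 22·-215.7500 = -4746.5000
edge 1: (13.5,4)→(19.5,35)  cross = 13.5·35 − 19.5·4 = 394.5000; (r_i+r_j)·cross = 33·394.5000 = 13018.5000
edge 2: (19.5,35)→(16,33)  cross = 19.5·33 − 16·35 = 83.5000; (r_i+r_j)·cross = 35.5·83.5000 = 2964.2500
edge 3: (16,33)→(14,31.5)  cross = 16·31.5 − 14·33 = 42.0000; (r_i+r_j)·cross = 30·42.0000 = 1260.0000
edge 4: (14,31.5)→(8.5,18.5)  cross = 14·18.5 − 8.5·31.5 = -8.7500; (r_i+r_j)·cross = 22.5·-8.7500 = -196.8750
Σcross = 295.5000 → A = |Σcross|/2 = 147.7500 mm²
Σ(r_i+r_j)·cross = 12299.3750 → first moment M = |Σ|/6 = 2049.8958
R_c = M/A = 2049.8958/147.7500 = 13.8741 mm
θ = 99° = 1.727876 rad
V = θ·R_c·A = 1.727876·13.8741·147.7500 = 3541.966 mm³

Volume = 3541.966 mm³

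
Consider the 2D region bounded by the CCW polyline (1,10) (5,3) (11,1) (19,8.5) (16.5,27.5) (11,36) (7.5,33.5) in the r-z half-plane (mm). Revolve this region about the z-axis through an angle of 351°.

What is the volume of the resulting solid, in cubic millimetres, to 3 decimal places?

Profile (r,z), 7 vertices: (1,10) (5,3) (11,1) (19,8.5) (16.5,27.5) (11,36) (7.5,33.5)
edge 0: (1,10)→(5,3)  cross = 1·3 − 5·10 = -47.0000; (r_i+r_j)·cross = 6·-47.0000 = -282.0000
edge 1: (5,3)→(11,1)  cross = 5·1 − 11·3 = -28.0000; (r_i+r_j)·cross = 16·-28.0000 = -448.0000
edge 2: (11,1)→(19,8.5)  cross = 11·8.5 − 19·1 = 74.5000; (r_i+r_j)·cross = 30·74.5000 = 2235.0000
edge 3: (19,8.5)→(16.5,27.5)  cross = 19·27.5 − 16.5·8.5 = 382.2500; (r_i+r_j)·cross = 35.5·382.2500 = 13569.8750
edge 4: (16.5,27.5)→(11,36)  cross = 16.5·36 − 11·27.5 = 291.5000; (r_i+r_j)·cross = 27.5·291.5000 = 8016.2500
edge 5: (11,36)→(7.5,33.5)  cross = 11·33.5 − 7.5·36 = 98.5000; (r_i+r_j)·cross = 18.5·98.5000 = 1822.2500
edge 6: (7.5,33.5)→(1,10)  cross = 7.5·10 − 1·33.5 = 41.5000; (r_i+r_j)·cross = 8.5·41.5000 = 352.7500
Σcross = 813.2500 → A = |Σcross|/2 = 406.6250 mm²
Σ(r_i+r_j)·cross = 25266.1250 → first moment M = |Σ|/6 = 4211.0208
R_c = M/A = 4211.0208/406.6250 = 10.3560 mm
θ = 351° = 6.126106 rad
V = θ·R_c·A = 6.126106·10.3560·406.6250 = 25797.159 mm³

Volume = 25797.159 mm³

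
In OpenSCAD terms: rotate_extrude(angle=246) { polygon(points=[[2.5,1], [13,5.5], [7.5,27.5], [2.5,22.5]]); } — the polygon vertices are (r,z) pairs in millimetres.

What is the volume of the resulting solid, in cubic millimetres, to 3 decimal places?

Volume = 5170.817 mm³

Profile (r,z), 4 vertices: (2.5,1) (13,5.5) (7.5,27.5) (2.5,22.5)
edge 0: (2.5,1)→(13,5.5)  cross = 2.5·5.5 − 13·1 = 0.7500; (r_i+r_j)·cross = 15.5·0.7500 = 11.6250
edge 1: (13,5.5)→(7.5,27.5)  cross = 13·27.5 − 7.5·5.5 = 316.2500; (r_i+r_j)·cross = 20.5·316.2500 = 6483.1250
edge 2: (7.5,27.5)→(2.5,22.5)  cross = 7.5·22.5 − 2.5·27.5 = 100.0000; (r_i+r_j)·cross = 10·100.0000 = 1000.0000
edge 3: (2.5,22.5)→(2.5,1)  cross = 2.5·1 − 2.5·22.5 = -53.7500; (r_i+r_j)·cross = 5·-53.7500 = -268.7500
Σcross = 363.2500 → A = |Σcross|/2 = 181.6250 mm²
Σ(r_i+r_j)·cross = 7226.0000 → first moment M = |Σ|/6 = 1204.3333
R_c = M/A = 1204.3333/181.6250 = 6.6309 mm
θ = 246° = 4.293510 rad
V = θ·R_c·A = 4.293510·6.6309·181.6250 = 5170.817 mm³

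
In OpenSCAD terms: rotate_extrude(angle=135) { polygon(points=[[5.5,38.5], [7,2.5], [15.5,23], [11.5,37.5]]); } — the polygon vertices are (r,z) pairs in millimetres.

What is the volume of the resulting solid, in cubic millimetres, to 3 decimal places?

Volume = 4762.065 mm³

Profile (r,z), 4 vertices: (5.5,38.5) (7,2.5) (15.5,23) (11.5,37.5)
edge 0: (5.5,38.5)→(7,2.5)  cross = 5.5·2.5 − 7·38.5 = -255.7500; (r_i+r_j)·cross = 12.5·-255.7500 = -3196.8750
edge 1: (7,2.5)→(15.5,23)  cross = 7·23 − 15.5·2.5 = 122.2500; (r_i+r_j)·cross = 22.5·122.2500 = 2750.6250
edge 2: (15.5,23)→(11.5,37.5)  cross = 15.5·37.5 − 11.5·23 = 316.7500; (r_i+r_j)·cross = 27·316.7500 = 8552.2500
edge 3: (11.5,37.5)→(5.5,38.5)  cross = 11.5·38.5 − 5.5·37.5 = 236.5000; (r_i+r_j)·cross = 17·236.5000 = 4020.5000
Σcross = 419.7500 → A = |Σcross|/2 = 209.8750 mm²
Σ(r_i+r_j)·cross = 12126.5000 → first moment M = |Σ|/6 = 2021.0833
R_c = M/A = 2021.0833/209.8750 = 9.6299 mm
θ = 135° = 2.356194 rad
V = θ·R_c·A = 2.356194·9.6299·209.8750 = 4762.065 mm³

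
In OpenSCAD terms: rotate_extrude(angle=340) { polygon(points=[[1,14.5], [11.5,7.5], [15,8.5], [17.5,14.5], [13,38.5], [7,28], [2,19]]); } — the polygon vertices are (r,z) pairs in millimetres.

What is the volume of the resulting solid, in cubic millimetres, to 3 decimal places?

Volume = 17076.418 mm³

Profile (r,z), 7 vertices: (1,14.5) (11.5,7.5) (15,8.5) (17.5,14.5) (13,38.5) (7,28) (2,19)
edge 0: (1,14.5)→(11.5,7.5)  cross = 1·7.5 − 11.5·14.5 = -159.2500; (r_i+r_j)·cross = 12.5·-159.2500 = -1990.6250
edge 1: (11.5,7.5)→(15,8.5)  cross = 11.5·8.5 − 15·7.5 = -14.7500; (r_i+r_j)·cross = 26.5·-14.7500 = -390.8750
edge 2: (15,8.5)→(17.5,14.5)  cross = 15·14.5 − 17.5·8.5 = 68.7500; (r_i+r_j)·cross = 32.5·68.7500 = 2234.3750
edge 3: (17.5,14.5)→(13,38.5)  cross = 17.5·38.5 − 13·14.5 = 485.2500; (r_i+r_j)·cross = 30.5·485.2500 = 14800.1250
edge 4: (13,38.5)→(7,28)  cross = 13·28 − 7·38.5 = 94.5000; (r_i+r_j)·cross = 20·94.5000 = 1890.0000
edge 5: (7,28)→(2,19)  cross = 7·19 − 2·28 = 77.0000; (r_i+r_j)·cross = 9·77.0000 = 693.0000
edge 6: (2,19)→(1,14.5)  cross = 2·14.5 − 1·19 = 10.0000; (r_i+r_j)·cross = 3·10.0000 = 30.0000
Σcross = 561.5000 → A = |Σcross|/2 = 280.7500 mm²
Σ(r_i+r_j)·cross = 17266.0000 → first moment M = |Σ|/6 = 2877.6667
R_c = M/A = 2877.6667/280.7500 = 10.2499 mm
θ = 340° = 5.934119 rad
V = θ·R_c·A = 5.934119·10.2499·280.7500 = 17076.418 mm³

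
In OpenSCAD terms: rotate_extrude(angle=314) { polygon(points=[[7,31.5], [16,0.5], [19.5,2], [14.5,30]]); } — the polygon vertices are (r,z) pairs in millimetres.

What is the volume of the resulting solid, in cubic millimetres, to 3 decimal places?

Profile (r,z), 4 vertices: (7,31.5) (16,0.5) (19.5,2) (14.5,30)
edge 0: (7,31.5)→(16,0.5)  cross = 7·0.5 − 16·31.5 = -500.5000; (r_i+r_j)·cross = 23·-500.5000 = -11511.5000
edge 1: (16,0.5)→(19.5,2)  cross = 16·2 − 19.5·0.5 = 22.2500; (r_i+r_j)·cross = 35.5·22.2500 = 789.8750
edge 2: (19.5,2)→(14.5,30)  cross = 19.5·30 − 14.5·2 = 556.0000; (r_i+r_j)·cross = 34·556.0000 = 18904.0000
edge 3: (14.5,30)→(7,31.5)  cross = 14.5·31.5 − 7·30 = 246.7500; (r_i+r_j)·cross = 21.5·246.7500 = 5305.1250
Σcross = 324.5000 → A = |Σcross|/2 = 162.2500 mm²
Σ(r_i+r_j)·cross = 13487.5000 → first moment M = |Σ|/6 = 2247.9167
R_c = M/A = 2247.9167/162.2500 = 13.8546 mm
θ = 314° = 5.480334 rad
V = θ·R_c·A = 5.480334·13.8546·162.2500 = 12319.334 mm³

Volume = 12319.334 mm³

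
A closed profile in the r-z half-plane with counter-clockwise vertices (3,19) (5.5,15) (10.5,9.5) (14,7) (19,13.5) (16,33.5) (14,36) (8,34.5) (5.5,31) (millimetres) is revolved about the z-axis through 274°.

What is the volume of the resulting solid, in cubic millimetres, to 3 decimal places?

Profile (r,z), 9 vertices: (3,19) (5.5,15) (10.5,9.5) (14,7) (19,13.5) (16,33.5) (14,36) (8,34.5) (5.5,31)
edge 0: (3,19)→(5.5,15)  cross = 3·15 − 5.5·19 = -59.5000; (r_i+r_j)·cross = 8.5·-59.5000 = -505.7500
edge 1: (5.5,15)→(10.5,9.5)  cross = 5.5·9.5 − 10.5·15 = -105.2500; (r_i+r_j)·cross = 16·-105.2500 = -1684.0000
edge 2: (10.5,9.5)→(14,7)  cross = 10.5·7 − 14·9.5 = -59.5000; (r_i+r_j)·cross = 24.5·-59.5000 = -1457.7500
edge 3: (14,7)→(19,13.5)  cross = 14·13.5 − 19·7 = 56.0000; (r_i+r_j)·cross = 33·56.0000 = 1848.0000
edge 4: (19,13.5)→(16,33.5)  cross = 19·33.5 − 16·13.5 = 420.5000; (r_i+r_j)·cross = 35·420.5000 = 14717.5000
edge 5: (16,33.5)→(14,36)  cross = 16·36 − 14·33.5 = 107.0000; (r_i+r_j)·cross = 30·107.0000 = 3210.0000
edge 6: (14,36)→(8,34.5)  cross = 14·34.5 − 8·36 = 195.0000; (r_i+r_j)·cross = 22·195.0000 = 4290.0000
edge 7: (8,34.5)→(5.5,31)  cross = 8·31 − 5.5·34.5 = 58.2500; (r_i+r_j)·cross = 13.5·58.2500 = 786.3750
edge 8: (5.5,31)→(3,19)  cross = 5.5·19 − 3·31 = 11.5000; (r_i+r_j)·cross = 8.5·11.5000 = 97.7500
Σcross = 624.0000 → A = |Σcross|/2 = 312.0000 mm²
Σ(r_i+r_j)·cross = 21302.1250 → first moment M = |Σ|/6 = 3550.3542
R_c = M/A = 3550.3542/312.0000 = 11.3793 mm
θ = 274° = 4.782202 rad
V = θ·R_c·A = 4.782202·11.3793·312.0000 = 16978.511 mm³

Volume = 16978.511 mm³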